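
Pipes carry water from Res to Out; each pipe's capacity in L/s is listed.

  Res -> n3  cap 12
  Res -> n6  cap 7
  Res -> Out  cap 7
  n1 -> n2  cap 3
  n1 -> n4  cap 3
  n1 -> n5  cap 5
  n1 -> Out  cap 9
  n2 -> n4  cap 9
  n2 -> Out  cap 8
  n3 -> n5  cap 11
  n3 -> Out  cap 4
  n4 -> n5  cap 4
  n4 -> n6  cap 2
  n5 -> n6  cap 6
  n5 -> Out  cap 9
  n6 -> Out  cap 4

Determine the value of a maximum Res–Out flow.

Augment Res→Out: bottleneck 7, flow now 7.
Augment Res→n3→Out: bottleneck 4, flow now 11.
Augment Res→n6→Out: bottleneck 4, flow now 15.
Augment Res→n3→n5→Out: bottleneck 8, flow now 23.
No augmenting path remains; maximum flow = 23.
In the residual graph, reachable from Res: {Res, n6}.
Min-cut edges: Res→n3 (12), Res→Out (7), n6→Out (4); capacity 12 + 7 + 4 = 23.
This cut is saturated, so no flow can exceed 23.

23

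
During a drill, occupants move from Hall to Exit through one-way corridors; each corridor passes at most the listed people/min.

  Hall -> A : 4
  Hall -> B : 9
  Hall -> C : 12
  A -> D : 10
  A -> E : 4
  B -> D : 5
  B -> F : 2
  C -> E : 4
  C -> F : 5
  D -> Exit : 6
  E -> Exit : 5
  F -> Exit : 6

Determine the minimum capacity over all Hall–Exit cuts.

Augment Hall→A→D→Exit: bottleneck 4, flow now 4.
Augment Hall→B→D→Exit: bottleneck 2, flow now 6.
Augment Hall→B→F→Exit: bottleneck 2, flow now 8.
Augment Hall→C→E→Exit: bottleneck 4, flow now 12.
Augment Hall→C→F→Exit: bottleneck 4, flow now 16.
Augment Hall→B→D→A→E→Exit: bottleneck 1, flow now 17. (uses reverse residual edge)
No augmenting path remains; maximum flow = 17.
By max-flow min-cut, the minimum cut capacity equals the max flow.
In the residual graph, reachable from Hall: {Hall, A, B, C, D, E, F}.
Min-cut edges: D→Exit (6), E→Exit (5), F→Exit (6); capacity 6 + 5 + 6 = 17.

17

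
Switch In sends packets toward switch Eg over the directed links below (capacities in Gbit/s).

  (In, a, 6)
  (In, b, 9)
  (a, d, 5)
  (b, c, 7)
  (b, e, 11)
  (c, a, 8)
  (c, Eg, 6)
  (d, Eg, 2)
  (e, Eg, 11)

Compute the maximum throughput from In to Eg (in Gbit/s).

11

Augment In→a→d→Eg: bottleneck 2, flow now 2.
Augment In→b→c→Eg: bottleneck 6, flow now 8.
Augment In→b→e→Eg: bottleneck 3, flow now 11.
No augmenting path remains; maximum flow = 11.
In the residual graph, reachable from In: {In, a, d}.
Min-cut edges: In→b (9), d→Eg (2); capacity 9 + 2 = 11.
This cut is saturated, so no flow can exceed 11.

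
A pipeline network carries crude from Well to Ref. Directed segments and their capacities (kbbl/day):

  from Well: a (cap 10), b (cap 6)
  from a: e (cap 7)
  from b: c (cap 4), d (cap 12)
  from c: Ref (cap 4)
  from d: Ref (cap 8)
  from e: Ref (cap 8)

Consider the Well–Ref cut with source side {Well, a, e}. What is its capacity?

14

Edges leaving {Well, a, e}: Well→b (6), e→Ref (8).
Cut capacity = 6 + 8 = 14.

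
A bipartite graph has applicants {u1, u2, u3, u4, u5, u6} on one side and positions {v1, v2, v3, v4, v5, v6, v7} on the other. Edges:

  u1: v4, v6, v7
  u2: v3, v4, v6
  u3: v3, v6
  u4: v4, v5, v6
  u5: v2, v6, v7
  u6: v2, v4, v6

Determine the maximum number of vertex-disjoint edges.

Unit-capacity flow: source→left, listed edges, right→sink; max matching = max flow.
Augmenting path u1→v4 (+1); matched 1.
Augmenting path u2→v3 (+1); matched 2.
Augmenting path u3→v6 (+1); matched 3.
Augmenting path u4→v5 (+1); matched 4.
Augmenting path u5→v2 (+1); matched 5.
Augmenting path u6→v2→u5→v7 (+1); matched 6.
No augmenting path remains; maximum matching = 6.
König certificate: {u1, u2, u3, u4, u5, u6} is a vertex cover of size 6 (every listed pair touches it), so no matching can be larger.

6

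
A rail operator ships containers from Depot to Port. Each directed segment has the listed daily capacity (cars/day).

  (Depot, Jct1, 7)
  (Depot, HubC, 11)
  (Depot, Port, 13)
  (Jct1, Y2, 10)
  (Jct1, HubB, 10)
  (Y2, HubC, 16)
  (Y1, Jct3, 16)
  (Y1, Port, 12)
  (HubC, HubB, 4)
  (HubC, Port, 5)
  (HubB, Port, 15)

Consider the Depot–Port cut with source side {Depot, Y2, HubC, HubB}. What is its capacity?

Edges leaving {Depot, Y2, HubC, HubB}: Depot→Jct1 (7), Depot→Port (13), HubC→Port (5), HubB→Port (15).
Cut capacity = 7 + 13 + 5 + 15 = 40.

40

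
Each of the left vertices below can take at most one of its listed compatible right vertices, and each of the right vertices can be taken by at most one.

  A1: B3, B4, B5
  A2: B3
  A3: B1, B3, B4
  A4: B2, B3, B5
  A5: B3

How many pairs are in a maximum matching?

4

Unit-capacity flow: source→left, listed edges, right→sink; max matching = max flow.
Augmenting path A1→B3 (+1); matched 1.
Augmenting path A3→B1 (+1); matched 2.
Augmenting path A4→B2 (+1); matched 3.
Augmenting path A2→B3→A1→B4 (+1); matched 4.
No augmenting path remains; maximum matching = 4.
König certificate: {A1, A3, A4, B3} is a vertex cover of size 4 (every listed pair touches it), so no matching can be larger.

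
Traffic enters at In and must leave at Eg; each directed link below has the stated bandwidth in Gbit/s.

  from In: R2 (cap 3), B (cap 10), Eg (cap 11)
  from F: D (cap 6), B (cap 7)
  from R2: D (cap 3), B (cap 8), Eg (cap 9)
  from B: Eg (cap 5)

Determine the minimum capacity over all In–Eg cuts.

19

Augment In→Eg: bottleneck 11, flow now 11.
Augment In→R2→Eg: bottleneck 3, flow now 14.
Augment In→B→Eg: bottleneck 5, flow now 19.
No augmenting path remains; maximum flow = 19.
By max-flow min-cut, the minimum cut capacity equals the max flow.
In the residual graph, reachable from In: {In, B}.
Min-cut edges: In→R2 (3), In→Eg (11), B→Eg (5); capacity 3 + 11 + 5 = 19.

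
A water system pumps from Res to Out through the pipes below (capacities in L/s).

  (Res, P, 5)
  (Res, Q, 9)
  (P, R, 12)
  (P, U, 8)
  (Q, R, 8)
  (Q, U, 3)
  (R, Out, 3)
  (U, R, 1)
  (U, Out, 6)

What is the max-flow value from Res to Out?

Augment Res→P→R→Out: bottleneck 3, flow now 3.
Augment Res→P→U→Out: bottleneck 2, flow now 5.
Augment Res→Q→U→Out: bottleneck 3, flow now 8.
Augment Res→Q→R→P→U→Out: bottleneck 1, flow now 9. (uses reverse residual edge)
No augmenting path remains; maximum flow = 9.
In the residual graph, reachable from Res: {Res, P, Q, R, U}.
Min-cut edges: R→Out (3), U→Out (6); capacity 3 + 6 = 9.
This cut is saturated, so no flow can exceed 9.

9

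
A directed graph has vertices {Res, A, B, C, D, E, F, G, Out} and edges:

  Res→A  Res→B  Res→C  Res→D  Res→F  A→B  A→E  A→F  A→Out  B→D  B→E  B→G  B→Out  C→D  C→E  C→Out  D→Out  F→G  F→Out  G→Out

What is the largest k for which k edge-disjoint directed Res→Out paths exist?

Assign every edge capacity 1; by Menger, the answer equals the max flow.
Path Res→A→Out (+1); total 1.
Path Res→B→Out (+1); total 2.
Path Res→C→Out (+1); total 3.
Path Res→D→Out (+1); total 4.
Path Res→F→Out (+1); total 5.
No residual Res→Out path; max flow = 5.
Certifying cut of size 5: {Res→A, Res→B, Res→C, Res→D, Res→F}.

5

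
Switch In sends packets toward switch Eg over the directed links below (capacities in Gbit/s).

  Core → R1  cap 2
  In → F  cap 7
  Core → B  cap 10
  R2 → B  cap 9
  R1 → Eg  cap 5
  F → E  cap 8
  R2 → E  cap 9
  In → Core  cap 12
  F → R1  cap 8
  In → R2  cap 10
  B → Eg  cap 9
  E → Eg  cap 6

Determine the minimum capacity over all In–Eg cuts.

Augment In→F→R1→Eg: bottleneck 5, flow now 5.
Augment In→F→E→Eg: bottleneck 2, flow now 7.
Augment In→R2→B→Eg: bottleneck 9, flow now 16.
Augment In→R2→E→Eg: bottleneck 1, flow now 17.
Augment In→Core→R1→F→E→Eg: bottleneck 2, flow now 19. (uses reverse residual edge)
Augment In→Core→B→R2→E→Eg: bottleneck 1, flow now 20. (uses reverse residual edge)
No augmenting path remains; maximum flow = 20.
By max-flow min-cut, the minimum cut capacity equals the max flow.
In the residual graph, reachable from In: {In, F, R2, Core, R1, B, E}.
Min-cut edges: R1→Eg (5), B→Eg (9), E→Eg (6); capacity 5 + 9 + 6 = 20.

20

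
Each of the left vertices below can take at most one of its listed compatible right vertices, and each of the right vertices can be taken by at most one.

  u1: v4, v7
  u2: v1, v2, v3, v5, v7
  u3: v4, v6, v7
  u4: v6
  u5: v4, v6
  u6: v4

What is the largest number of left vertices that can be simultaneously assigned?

Unit-capacity flow: source→left, listed edges, right→sink; max matching = max flow.
Augmenting path u1→v4 (+1); matched 1.
Augmenting path u2→v1 (+1); matched 2.
Augmenting path u3→v6 (+1); matched 3.
Augmenting path u4→v6→u3→v7 (+1); matched 4.
No augmenting path remains; maximum matching = 4.
König certificate: {u2, v4, v6, v7} is a vertex cover of size 4 (every listed pair touches it), so no matching can be larger.

4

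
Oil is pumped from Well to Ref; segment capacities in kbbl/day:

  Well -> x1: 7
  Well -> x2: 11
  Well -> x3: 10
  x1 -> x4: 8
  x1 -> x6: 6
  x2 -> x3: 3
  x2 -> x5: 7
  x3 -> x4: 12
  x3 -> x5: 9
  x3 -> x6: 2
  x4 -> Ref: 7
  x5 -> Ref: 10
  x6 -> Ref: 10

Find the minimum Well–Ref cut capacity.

Augment Well→x1→x4→Ref: bottleneck 7, flow now 7.
Augment Well→x2→x5→Ref: bottleneck 7, flow now 14.
Augment Well→x3→x5→Ref: bottleneck 3, flow now 17.
Augment Well→x3→x6→Ref: bottleneck 2, flow now 19.
Augment Well→x3→x4→x1→x6→Ref: bottleneck 5, flow now 24. (uses reverse residual edge)
Augment Well→x2→x3→x4→x1→x6→Ref: bottleneck 1, flow now 25. (uses reverse residual edge)
No augmenting path remains; maximum flow = 25.
By max-flow min-cut, the minimum cut capacity equals the max flow.
In the residual graph, reachable from Well: {Well, x1, x2, x3, x4, x5}.
Min-cut edges: x1→x6 (6), x3→x6 (2), x4→Ref (7), x5→Ref (10); capacity 6 + 2 + 7 + 10 = 25.

25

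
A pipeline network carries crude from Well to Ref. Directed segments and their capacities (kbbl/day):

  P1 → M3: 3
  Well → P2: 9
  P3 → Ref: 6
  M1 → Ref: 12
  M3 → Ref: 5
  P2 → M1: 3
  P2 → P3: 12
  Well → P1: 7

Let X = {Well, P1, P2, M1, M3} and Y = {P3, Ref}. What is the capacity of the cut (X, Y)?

Edges leaving {Well, P1, P2, M1, M3}: P2→P3 (12), M1→Ref (12), M3→Ref (5).
Cut capacity = 12 + 12 + 5 = 29.

29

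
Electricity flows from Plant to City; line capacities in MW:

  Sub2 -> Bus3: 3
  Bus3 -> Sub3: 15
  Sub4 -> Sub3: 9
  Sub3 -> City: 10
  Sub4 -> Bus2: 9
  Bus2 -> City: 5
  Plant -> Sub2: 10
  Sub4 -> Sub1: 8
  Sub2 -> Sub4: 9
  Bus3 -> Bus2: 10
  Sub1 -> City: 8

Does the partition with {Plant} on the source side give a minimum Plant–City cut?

Yes — it is a minimum cut (capacity 10).

Given cut capacity: 10 = 10.
Augment Plant→Sub2→Sub4→Sub1→City: bottleneck 8, flow now 8.
Augment Plant→Sub2→Sub4→Bus2→City: bottleneck 1, flow now 9.
Augment Plant→Sub2→Bus3→Bus2→City: bottleneck 1, flow now 10.
No augmenting path remains; maximum flow = 10.
Cut capacity 10 equals the max flow, so it is a minimum cut.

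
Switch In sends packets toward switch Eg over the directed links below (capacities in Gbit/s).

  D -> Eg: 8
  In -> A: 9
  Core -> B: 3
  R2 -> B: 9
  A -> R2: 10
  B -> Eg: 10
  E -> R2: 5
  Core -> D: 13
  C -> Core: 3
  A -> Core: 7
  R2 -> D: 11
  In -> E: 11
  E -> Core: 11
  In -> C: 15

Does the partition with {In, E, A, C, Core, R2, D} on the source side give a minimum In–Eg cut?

Given cut capacity: 3 + 9 + 8 = 20.
Augment In→E→Core→D→Eg: bottleneck 8, flow now 8.
Augment In→E→Core→B→Eg: bottleneck 3, flow now 11.
Augment In→A→R2→B→Eg: bottleneck 7, flow now 18.
No augmenting path remains; maximum flow = 18.
In the residual graph, reachable from In: {In, E, A, C, Core, R2, D, B}.
Min-cut edges: D→Eg (8), B→Eg (10); capacity 8 + 10 = 18.
Cut capacity 20 exceeds the max flow 18, so it is not minimum.

No — its capacity is 20, but the minimum cut has capacity 18.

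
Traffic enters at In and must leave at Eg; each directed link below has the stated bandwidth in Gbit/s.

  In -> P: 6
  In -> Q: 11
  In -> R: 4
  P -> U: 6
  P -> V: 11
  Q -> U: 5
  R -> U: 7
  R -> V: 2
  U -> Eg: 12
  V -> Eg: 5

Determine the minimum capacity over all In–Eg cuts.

15

Augment In→P→U→Eg: bottleneck 6, flow now 6.
Augment In→Q→U→Eg: bottleneck 5, flow now 11.
Augment In→R→U→Eg: bottleneck 1, flow now 12.
Augment In→R→V→Eg: bottleneck 2, flow now 14.
Augment In→R→U→P→V→Eg: bottleneck 1, flow now 15. (uses reverse residual edge)
No augmenting path remains; maximum flow = 15.
By max-flow min-cut, the minimum cut capacity equals the max flow.
In the residual graph, reachable from In: {In, Q}.
Min-cut edges: In→P (6), In→R (4), Q→U (5); capacity 6 + 4 + 5 = 15.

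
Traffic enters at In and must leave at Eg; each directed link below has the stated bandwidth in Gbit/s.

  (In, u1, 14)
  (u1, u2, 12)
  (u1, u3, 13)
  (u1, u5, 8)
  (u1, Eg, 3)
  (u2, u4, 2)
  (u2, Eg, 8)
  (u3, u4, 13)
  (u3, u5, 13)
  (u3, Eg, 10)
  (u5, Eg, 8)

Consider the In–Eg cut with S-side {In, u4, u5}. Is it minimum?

No — its capacity is 22, but the minimum cut has capacity 14.

Given cut capacity: 14 + 8 = 22.
Augment In→u1→Eg: bottleneck 3, flow now 3.
Augment In→u1→u2→Eg: bottleneck 8, flow now 11.
Augment In→u1→u3→Eg: bottleneck 3, flow now 14.
No augmenting path remains; maximum flow = 14.
In the residual graph, reachable from In: {In}.
Min-cut edges: In→u1 (14); capacity 14 = 14.
Cut capacity 22 exceeds the max flow 14, so it is not minimum.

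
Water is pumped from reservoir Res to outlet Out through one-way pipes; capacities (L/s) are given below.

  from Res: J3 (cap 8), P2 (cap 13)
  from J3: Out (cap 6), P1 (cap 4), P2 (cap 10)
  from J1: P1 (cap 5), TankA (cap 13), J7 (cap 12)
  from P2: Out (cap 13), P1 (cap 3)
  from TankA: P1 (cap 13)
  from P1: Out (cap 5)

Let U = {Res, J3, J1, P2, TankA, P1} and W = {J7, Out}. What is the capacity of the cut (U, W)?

Edges leaving {Res, J3, J1, P2, TankA, P1}: J3→Out (6), J1→J7 (12), P2→Out (13), P1→Out (5).
Cut capacity = 6 + 12 + 13 + 5 = 36.

36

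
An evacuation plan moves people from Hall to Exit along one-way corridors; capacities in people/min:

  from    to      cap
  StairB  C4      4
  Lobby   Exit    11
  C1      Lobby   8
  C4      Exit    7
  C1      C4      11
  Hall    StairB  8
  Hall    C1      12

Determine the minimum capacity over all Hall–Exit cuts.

Augment Hall→C1→C4→Exit: bottleneck 7, flow now 7.
Augment Hall→C1→Lobby→Exit: bottleneck 5, flow now 12.
Augment Hall→StairB→C4→C1→Lobby→Exit: bottleneck 3, flow now 15. (uses reverse residual edge)
No augmenting path remains; maximum flow = 15.
By max-flow min-cut, the minimum cut capacity equals the max flow.
In the residual graph, reachable from Hall: {Hall, C1, StairB, C4}.
Min-cut edges: C1→Lobby (8), C4→Exit (7); capacity 8 + 7 = 15.

15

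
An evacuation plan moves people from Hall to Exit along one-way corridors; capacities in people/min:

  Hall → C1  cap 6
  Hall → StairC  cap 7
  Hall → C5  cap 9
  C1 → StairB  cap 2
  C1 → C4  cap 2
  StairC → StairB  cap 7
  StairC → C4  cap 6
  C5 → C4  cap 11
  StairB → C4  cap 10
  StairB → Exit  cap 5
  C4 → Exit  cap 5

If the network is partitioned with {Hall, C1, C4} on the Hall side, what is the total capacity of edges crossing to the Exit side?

23

Edges leaving {Hall, C1, C4}: Hall→StairC (7), Hall→C5 (9), C1→StairB (2), C4→Exit (5).
Cut capacity = 7 + 9 + 2 + 5 = 23.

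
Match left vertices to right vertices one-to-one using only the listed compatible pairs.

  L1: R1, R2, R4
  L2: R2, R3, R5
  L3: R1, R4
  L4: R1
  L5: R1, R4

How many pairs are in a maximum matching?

Unit-capacity flow: source→left, listed edges, right→sink; max matching = max flow.
Augmenting path L1→R1 (+1); matched 1.
Augmenting path L2→R2 (+1); matched 2.
Augmenting path L3→R4 (+1); matched 3.
Augmenting path L4→R1→L1→R2→L2→R3 (+1); matched 4.
No augmenting path remains; maximum matching = 4.
König certificate: {L1, L2, R1, R4} is a vertex cover of size 4 (every listed pair touches it), so no matching can be larger.

4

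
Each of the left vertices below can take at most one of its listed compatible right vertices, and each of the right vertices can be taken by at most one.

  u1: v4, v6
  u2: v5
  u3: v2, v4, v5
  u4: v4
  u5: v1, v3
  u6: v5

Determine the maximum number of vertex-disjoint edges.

5

Unit-capacity flow: source→left, listed edges, right→sink; max matching = max flow.
Augmenting path u1→v4 (+1); matched 1.
Augmenting path u2→v5 (+1); matched 2.
Augmenting path u3→v2 (+1); matched 3.
Augmenting path u5→v1 (+1); matched 4.
Augmenting path u4→v4→u1→v6 (+1); matched 5.
No augmenting path remains; maximum matching = 5.
König certificate: {u1, u3, u4, u5, v5} is a vertex cover of size 5 (every listed pair touches it), so no matching can be larger.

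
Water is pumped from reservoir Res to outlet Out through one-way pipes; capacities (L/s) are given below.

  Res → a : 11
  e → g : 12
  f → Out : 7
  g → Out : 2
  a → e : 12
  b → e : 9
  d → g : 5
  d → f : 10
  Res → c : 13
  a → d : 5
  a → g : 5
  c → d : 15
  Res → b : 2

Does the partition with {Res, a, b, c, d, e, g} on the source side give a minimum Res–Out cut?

Given cut capacity: 10 + 2 = 12.
Augment Res→a→g→Out: bottleneck 2, flow now 2.
Augment Res→a→d→f→Out: bottleneck 5, flow now 7.
Augment Res→c→d→f→Out: bottleneck 2, flow now 9.
No augmenting path remains; maximum flow = 9.
In the residual graph, reachable from Res: {Res, a, b, c, d, e, f, g}.
Min-cut edges: f→Out (7), g→Out (2); capacity 7 + 2 = 9.
Cut capacity 12 exceeds the max flow 9, so it is not minimum.

No — its capacity is 12, but the minimum cut has capacity 9.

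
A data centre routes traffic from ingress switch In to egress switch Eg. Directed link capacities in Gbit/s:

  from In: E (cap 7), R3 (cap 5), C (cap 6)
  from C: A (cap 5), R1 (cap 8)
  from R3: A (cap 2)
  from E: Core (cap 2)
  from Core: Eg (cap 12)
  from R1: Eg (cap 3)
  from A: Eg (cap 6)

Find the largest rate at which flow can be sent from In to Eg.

Augment In→C→R1→Eg: bottleneck 3, flow now 3.
Augment In→C→A→Eg: bottleneck 3, flow now 6.
Augment In→R3→A→Eg: bottleneck 2, flow now 8.
Augment In→E→Core→Eg: bottleneck 2, flow now 10.
No augmenting path remains; maximum flow = 10.
In the residual graph, reachable from In: {In, R3, E}.
Min-cut edges: In→C (6), R3→A (2), E→Core (2); capacity 6 + 2 + 2 = 10.
This cut is saturated, so no flow can exceed 10.

10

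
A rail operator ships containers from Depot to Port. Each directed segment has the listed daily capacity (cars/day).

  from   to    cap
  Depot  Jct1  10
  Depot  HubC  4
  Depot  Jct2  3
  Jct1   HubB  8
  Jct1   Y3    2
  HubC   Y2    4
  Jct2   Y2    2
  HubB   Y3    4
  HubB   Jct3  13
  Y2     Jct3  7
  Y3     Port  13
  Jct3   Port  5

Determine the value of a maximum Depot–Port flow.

Augment Depot→Jct1→Y3→Port: bottleneck 2, flow now 2.
Augment Depot→Jct1→HubB→Y3→Port: bottleneck 4, flow now 6.
Augment Depot→Jct1→HubB→Jct3→Port: bottleneck 4, flow now 10.
Augment Depot→HubC→Y2→Jct3→Port: bottleneck 1, flow now 11.
No augmenting path remains; maximum flow = 11.
In the residual graph, reachable from Depot: {Depot, Jct1, HubC, Jct2, HubB, Y2, Jct3}.
Min-cut edges: Jct1→Y3 (2), HubB→Y3 (4), Jct3→Port (5); capacity 2 + 4 + 5 = 11.
This cut is saturated, so no flow can exceed 11.

11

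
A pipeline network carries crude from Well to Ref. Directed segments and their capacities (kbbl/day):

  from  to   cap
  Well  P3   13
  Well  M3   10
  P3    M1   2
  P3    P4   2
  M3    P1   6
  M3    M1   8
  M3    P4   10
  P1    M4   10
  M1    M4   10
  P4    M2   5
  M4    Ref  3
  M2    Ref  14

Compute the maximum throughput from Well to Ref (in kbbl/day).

Augment Well→P3→M1→M4→Ref: bottleneck 2, flow now 2.
Augment Well→P3→P4→M2→Ref: bottleneck 2, flow now 4.
Augment Well→M3→P1→M4→Ref: bottleneck 1, flow now 5.
Augment Well→M3→P4→M2→Ref: bottleneck 3, flow now 8.
No augmenting path remains; maximum flow = 8.
In the residual graph, reachable from Well: {Well, P3, M3, P1, M1, P4, M4}.
Min-cut edges: P4→M2 (5), M4→Ref (3); capacity 5 + 3 = 8.
This cut is saturated, so no flow can exceed 8.

8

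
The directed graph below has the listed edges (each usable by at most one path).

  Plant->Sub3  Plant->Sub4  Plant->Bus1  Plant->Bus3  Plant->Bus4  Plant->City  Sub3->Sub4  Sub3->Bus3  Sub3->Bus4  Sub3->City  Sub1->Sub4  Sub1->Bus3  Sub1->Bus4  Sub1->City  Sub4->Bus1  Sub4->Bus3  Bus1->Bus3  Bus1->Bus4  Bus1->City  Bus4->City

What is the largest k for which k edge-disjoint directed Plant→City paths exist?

4

Assign every edge capacity 1; by Menger, the answer equals the max flow.
Path Plant→City (+1); total 1.
Path Plant→Sub3→City (+1); total 2.
Path Plant→Bus1→City (+1); total 3.
Path Plant→Bus4→City (+1); total 4.
No residual Plant→City path; max flow = 4.
Certifying cut of size 4: {Bus1→City, Bus4→City, Plant→City, Plant→Sub3}.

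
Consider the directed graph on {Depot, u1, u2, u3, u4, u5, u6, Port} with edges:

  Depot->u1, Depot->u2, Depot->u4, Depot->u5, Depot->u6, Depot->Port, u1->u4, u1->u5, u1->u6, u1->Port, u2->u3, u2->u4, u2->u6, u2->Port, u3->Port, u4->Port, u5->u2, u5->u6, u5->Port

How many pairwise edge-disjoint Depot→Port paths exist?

5

Assign every edge capacity 1; by Menger, the answer equals the max flow.
Path Depot→Port (+1); total 1.
Path Depot→u1→Port (+1); total 2.
Path Depot→u2→Port (+1); total 3.
Path Depot→u4→Port (+1); total 4.
Path Depot→u5→Port (+1); total 5.
No residual Depot→Port path; max flow = 5.
Certifying cut of size 5: {Depot→Port, Depot→u1, Depot→u2, Depot→u4, Depot→u5}.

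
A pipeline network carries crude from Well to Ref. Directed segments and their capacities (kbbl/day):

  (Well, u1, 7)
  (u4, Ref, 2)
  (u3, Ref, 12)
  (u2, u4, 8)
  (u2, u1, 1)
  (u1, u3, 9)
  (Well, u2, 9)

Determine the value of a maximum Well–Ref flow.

Augment Well→u1→u3→Ref: bottleneck 7, flow now 7.
Augment Well→u2→u4→Ref: bottleneck 2, flow now 9.
Augment Well→u2→u1→u3→Ref: bottleneck 1, flow now 10.
No augmenting path remains; maximum flow = 10.
In the residual graph, reachable from Well: {Well, u2, u4}.
Min-cut edges: Well→u1 (7), u2→u1 (1), u4→Ref (2); capacity 7 + 1 + 2 = 10.
This cut is saturated, so no flow can exceed 10.

10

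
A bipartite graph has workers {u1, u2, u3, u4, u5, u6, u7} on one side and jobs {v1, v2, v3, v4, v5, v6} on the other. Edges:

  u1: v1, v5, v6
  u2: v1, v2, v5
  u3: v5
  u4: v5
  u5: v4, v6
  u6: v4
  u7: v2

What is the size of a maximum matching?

Unit-capacity flow: source→left, listed edges, right→sink; max matching = max flow.
Augmenting path u1→v1 (+1); matched 1.
Augmenting path u2→v2 (+1); matched 2.
Augmenting path u3→v5 (+1); matched 3.
Augmenting path u5→v4 (+1); matched 4.
Augmenting path u6→v4→u5→v6 (+1); matched 5.
No augmenting path remains; maximum matching = 5.
König certificate: {v1, v2, v4, v5, v6} is a vertex cover of size 5 (every listed pair touches it), so no matching can be larger.

5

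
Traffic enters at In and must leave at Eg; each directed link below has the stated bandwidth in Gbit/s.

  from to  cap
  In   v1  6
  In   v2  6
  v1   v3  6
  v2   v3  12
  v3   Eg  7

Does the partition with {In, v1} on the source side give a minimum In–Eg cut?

Given cut capacity: 6 + 6 = 12.
Augment In→v1→v3→Eg: bottleneck 6, flow now 6.
Augment In→v2→v3→Eg: bottleneck 1, flow now 7.
No augmenting path remains; maximum flow = 7.
In the residual graph, reachable from In: {In, v1, v2, v3}.
Min-cut edges: v3→Eg (7); capacity 7 = 7.
Cut capacity 12 exceeds the max flow 7, so it is not minimum.

No — its capacity is 12, but the minimum cut has capacity 7.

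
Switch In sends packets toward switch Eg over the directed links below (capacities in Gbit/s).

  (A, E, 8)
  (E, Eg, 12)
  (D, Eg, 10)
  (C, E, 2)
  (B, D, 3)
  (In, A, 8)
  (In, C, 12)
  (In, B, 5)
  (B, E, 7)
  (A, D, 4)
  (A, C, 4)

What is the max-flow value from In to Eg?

Augment In→A→D→Eg: bottleneck 4, flow now 4.
Augment In→A→E→Eg: bottleneck 4, flow now 8.
Augment In→B→D→Eg: bottleneck 3, flow now 11.
Augment In→B→E→Eg: bottleneck 2, flow now 13.
Augment In→C→E→Eg: bottleneck 2, flow now 15.
No augmenting path remains; maximum flow = 15.
In the residual graph, reachable from In: {In, C}.
Min-cut edges: In→A (8), In→B (5), C→E (2); capacity 8 + 5 + 2 = 15.
This cut is saturated, so no flow can exceed 15.

15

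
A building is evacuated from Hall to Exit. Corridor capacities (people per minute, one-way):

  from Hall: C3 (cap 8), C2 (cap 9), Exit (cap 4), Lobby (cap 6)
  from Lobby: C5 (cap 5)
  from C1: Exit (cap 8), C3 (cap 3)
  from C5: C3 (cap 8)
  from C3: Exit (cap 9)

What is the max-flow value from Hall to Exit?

Augment Hall→Exit: bottleneck 4, flow now 4.
Augment Hall→C3→Exit: bottleneck 8, flow now 12.
Augment Hall→Lobby→C5→C3→Exit: bottleneck 1, flow now 13.
No augmenting path remains; maximum flow = 13.
In the residual graph, reachable from Hall: {Hall, C2, Lobby, C5, C3}.
Min-cut edges: Hall→Exit (4), C3→Exit (9); capacity 4 + 9 = 13.
This cut is saturated, so no flow can exceed 13.

13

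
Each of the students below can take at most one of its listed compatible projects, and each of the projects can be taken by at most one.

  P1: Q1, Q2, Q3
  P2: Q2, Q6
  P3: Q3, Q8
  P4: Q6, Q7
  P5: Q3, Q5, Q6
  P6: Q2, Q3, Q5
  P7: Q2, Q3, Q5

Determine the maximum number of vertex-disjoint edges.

7

Unit-capacity flow: source→left, listed edges, right→sink; max matching = max flow.
Augmenting path P1→Q1 (+1); matched 1.
Augmenting path P2→Q2 (+1); matched 2.
Augmenting path P3→Q3 (+1); matched 3.
Augmenting path P4→Q6 (+1); matched 4.
Augmenting path P5→Q5 (+1); matched 5.
Augmenting path P6→Q3→P3→Q8 (+1); matched 6.
Augmenting path P7→Q2→P2→Q6→P4→Q7 (+1); matched 7.
No augmenting path remains; maximum matching = 7.
König certificate: {P1, P2, P3, P4, P5, P6, P7} is a vertex cover of size 7 (every listed pair touches it), so no matching can be larger.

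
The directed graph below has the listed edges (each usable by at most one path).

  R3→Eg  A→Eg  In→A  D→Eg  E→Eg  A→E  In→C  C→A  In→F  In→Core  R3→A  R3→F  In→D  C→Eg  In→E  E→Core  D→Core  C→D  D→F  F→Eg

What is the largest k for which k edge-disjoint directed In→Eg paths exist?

Assign every edge capacity 1; by Menger, the answer equals the max flow.
Path In→C→Eg (+1); total 1.
Path In→D→Eg (+1); total 2.
Path In→A→Eg (+1); total 3.
Path In→F→Eg (+1); total 4.
Path In→E→Eg (+1); total 5.
No residual In→Eg path; max flow = 5.
Certifying cut of size 5: {In→A, In→C, In→D, In→E, In→F}.

5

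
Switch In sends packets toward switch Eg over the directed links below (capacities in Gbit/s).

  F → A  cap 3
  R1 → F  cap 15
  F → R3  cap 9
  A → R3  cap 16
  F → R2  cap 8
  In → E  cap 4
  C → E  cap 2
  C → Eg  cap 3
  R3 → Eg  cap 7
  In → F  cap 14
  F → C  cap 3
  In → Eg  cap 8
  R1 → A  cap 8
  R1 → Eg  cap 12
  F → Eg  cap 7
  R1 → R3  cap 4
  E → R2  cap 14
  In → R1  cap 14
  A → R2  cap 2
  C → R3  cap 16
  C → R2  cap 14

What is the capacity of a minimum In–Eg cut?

36

Augment In→Eg: bottleneck 8, flow now 8.
Augment In→R1→Eg: bottleneck 12, flow now 20.
Augment In→F→Eg: bottleneck 7, flow now 27.
Augment In→R1→R3→Eg: bottleneck 2, flow now 29.
Augment In→F→C→Eg: bottleneck 3, flow now 32.
Augment In→F→R3→Eg: bottleneck 4, flow now 36.
No augmenting path remains; maximum flow = 36.
By max-flow min-cut, the minimum cut capacity equals the max flow.
In the residual graph, reachable from In: {In, E, R2}.
Min-cut edges: In→R1 (14), In→F (14), In→Eg (8); capacity 14 + 14 + 8 = 36.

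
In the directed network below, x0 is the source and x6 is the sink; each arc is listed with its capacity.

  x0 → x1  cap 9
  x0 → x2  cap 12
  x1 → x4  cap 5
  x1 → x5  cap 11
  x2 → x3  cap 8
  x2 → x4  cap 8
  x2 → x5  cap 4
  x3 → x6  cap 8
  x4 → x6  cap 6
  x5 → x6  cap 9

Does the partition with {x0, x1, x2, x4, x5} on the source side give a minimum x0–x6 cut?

Given cut capacity: 8 + 6 + 9 = 23.
Augment x0→x1→x4→x6: bottleneck 5, flow now 5.
Augment x0→x1→x5→x6: bottleneck 4, flow now 9.
Augment x0→x2→x3→x6: bottleneck 8, flow now 17.
Augment x0→x2→x4→x6: bottleneck 1, flow now 18.
Augment x0→x2→x5→x6: bottleneck 3, flow now 21.
No augmenting path remains; maximum flow = 21.
In the residual graph, reachable from x0: {x0}.
Min-cut edges: x0→x1 (9), x0→x2 (12); capacity 9 + 12 = 21.
Cut capacity 23 exceeds the max flow 21, so it is not minimum.

No — its capacity is 23, but the minimum cut has capacity 21.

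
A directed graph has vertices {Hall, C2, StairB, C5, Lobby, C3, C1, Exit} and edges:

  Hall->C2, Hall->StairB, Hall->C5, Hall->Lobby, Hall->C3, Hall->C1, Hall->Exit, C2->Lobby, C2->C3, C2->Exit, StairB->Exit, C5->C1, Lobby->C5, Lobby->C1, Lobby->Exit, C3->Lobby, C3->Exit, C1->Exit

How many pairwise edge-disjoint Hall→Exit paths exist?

6

Assign every edge capacity 1; by Menger, the answer equals the max flow.
Path Hall→Exit (+1); total 1.
Path Hall→C2→Exit (+1); total 2.
Path Hall→StairB→Exit (+1); total 3.
Path Hall→Lobby→Exit (+1); total 4.
Path Hall→C3→Exit (+1); total 5.
Path Hall→C1→Exit (+1); total 6.
No residual Hall→Exit path; max flow = 6.
Certifying cut of size 6: {C1→Exit, Hall→C2, Hall→C3, Hall→Exit, Hall→Lobby, Hall→StairB}.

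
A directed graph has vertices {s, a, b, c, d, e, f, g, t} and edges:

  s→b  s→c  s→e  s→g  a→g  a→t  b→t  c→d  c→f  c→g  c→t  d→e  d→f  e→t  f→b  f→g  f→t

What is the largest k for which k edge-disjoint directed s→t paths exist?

3

Assign every edge capacity 1; by Menger, the answer equals the max flow.
Path s→b→t (+1); total 1.
Path s→c→t (+1); total 2.
Path s→e→t (+1); total 3.
No residual s→t path; max flow = 3.
Certifying cut of size 3: {s→b, s→c, s→e}.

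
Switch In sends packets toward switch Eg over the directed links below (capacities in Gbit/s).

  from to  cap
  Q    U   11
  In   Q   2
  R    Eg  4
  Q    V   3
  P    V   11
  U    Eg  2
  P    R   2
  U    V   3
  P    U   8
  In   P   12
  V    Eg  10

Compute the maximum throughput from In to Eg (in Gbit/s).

Augment In→P→R→Eg: bottleneck 2, flow now 2.
Augment In→P→U→Eg: bottleneck 2, flow now 4.
Augment In→P→V→Eg: bottleneck 8, flow now 12.
Augment In→Q→V→Eg: bottleneck 2, flow now 14.
No augmenting path remains; maximum flow = 14.
In the residual graph, reachable from In: {In}.
Min-cut edges: In→P (12), In→Q (2); capacity 12 + 2 = 14.
This cut is saturated, so no flow can exceed 14.

14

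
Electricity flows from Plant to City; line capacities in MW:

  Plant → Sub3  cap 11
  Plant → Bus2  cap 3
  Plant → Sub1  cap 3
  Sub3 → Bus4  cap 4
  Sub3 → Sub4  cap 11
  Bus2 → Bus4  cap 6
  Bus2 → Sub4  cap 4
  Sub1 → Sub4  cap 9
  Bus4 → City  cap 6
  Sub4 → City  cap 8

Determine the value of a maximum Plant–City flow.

14

Augment Plant→Sub3→Bus4→City: bottleneck 4, flow now 4.
Augment Plant→Sub3→Sub4→City: bottleneck 7, flow now 11.
Augment Plant→Bus2→Bus4→City: bottleneck 2, flow now 13.
Augment Plant→Bus2→Sub4→City: bottleneck 1, flow now 14.
No augmenting path remains; maximum flow = 14.
In the residual graph, reachable from Plant: {Plant, Sub3, Bus2, Sub1, Bus4, Sub4}.
Min-cut edges: Bus4→City (6), Sub4→City (8); capacity 6 + 8 = 14.
This cut is saturated, so no flow can exceed 14.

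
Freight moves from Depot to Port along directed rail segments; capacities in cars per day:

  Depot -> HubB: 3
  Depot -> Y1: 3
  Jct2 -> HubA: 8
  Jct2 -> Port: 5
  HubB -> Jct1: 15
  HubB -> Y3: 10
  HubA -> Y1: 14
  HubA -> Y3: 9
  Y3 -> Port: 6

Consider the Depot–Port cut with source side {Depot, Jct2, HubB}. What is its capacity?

41

Edges leaving {Depot, Jct2, HubB}: Depot→Y1 (3), Jct2→HubA (8), Jct2→Port (5), HubB→Jct1 (15), HubB→Y3 (10).
Cut capacity = 3 + 8 + 5 + 15 + 10 = 41.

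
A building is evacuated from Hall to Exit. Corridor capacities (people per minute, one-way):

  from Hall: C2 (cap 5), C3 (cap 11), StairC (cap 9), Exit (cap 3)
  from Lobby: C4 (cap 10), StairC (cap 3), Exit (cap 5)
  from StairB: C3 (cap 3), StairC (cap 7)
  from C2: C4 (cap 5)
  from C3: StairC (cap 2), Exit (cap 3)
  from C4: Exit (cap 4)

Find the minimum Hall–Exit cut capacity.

Augment Hall→Exit: bottleneck 3, flow now 3.
Augment Hall→C3→Exit: bottleneck 3, flow now 6.
Augment Hall→C2→C4→Exit: bottleneck 4, flow now 10.
No augmenting path remains; maximum flow = 10.
By max-flow min-cut, the minimum cut capacity equals the max flow.
In the residual graph, reachable from Hall: {Hall, C2, C3, C4, StairC}.
Min-cut edges: Hall→Exit (3), C3→Exit (3), C4→Exit (4); capacity 3 + 3 + 4 = 10.

10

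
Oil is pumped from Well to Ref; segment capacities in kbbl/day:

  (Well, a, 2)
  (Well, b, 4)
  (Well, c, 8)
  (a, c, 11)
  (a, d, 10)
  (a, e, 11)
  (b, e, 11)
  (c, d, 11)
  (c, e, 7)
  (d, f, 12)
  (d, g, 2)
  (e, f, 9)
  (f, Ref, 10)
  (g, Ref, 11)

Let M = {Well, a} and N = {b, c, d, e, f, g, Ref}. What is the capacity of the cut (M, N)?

44

Edges leaving {Well, a}: Well→b (4), Well→c (8), a→c (11), a→d (10), a→e (11).
Cut capacity = 4 + 8 + 11 + 10 + 11 = 44.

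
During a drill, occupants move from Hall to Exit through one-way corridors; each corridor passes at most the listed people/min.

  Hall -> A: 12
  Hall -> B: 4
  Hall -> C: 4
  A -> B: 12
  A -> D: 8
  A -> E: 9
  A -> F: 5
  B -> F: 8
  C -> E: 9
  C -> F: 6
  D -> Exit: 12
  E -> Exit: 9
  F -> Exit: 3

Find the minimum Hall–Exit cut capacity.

Augment Hall→A→D→Exit: bottleneck 8, flow now 8.
Augment Hall→A→E→Exit: bottleneck 4, flow now 12.
Augment Hall→B→F→Exit: bottleneck 3, flow now 15.
Augment Hall→C→E→Exit: bottleneck 4, flow now 19.
No augmenting path remains; maximum flow = 19.
By max-flow min-cut, the minimum cut capacity equals the max flow.
In the residual graph, reachable from Hall: {Hall, B, F}.
Min-cut edges: Hall→A (12), Hall→C (4), F→Exit (3); capacity 12 + 4 + 3 = 19.

19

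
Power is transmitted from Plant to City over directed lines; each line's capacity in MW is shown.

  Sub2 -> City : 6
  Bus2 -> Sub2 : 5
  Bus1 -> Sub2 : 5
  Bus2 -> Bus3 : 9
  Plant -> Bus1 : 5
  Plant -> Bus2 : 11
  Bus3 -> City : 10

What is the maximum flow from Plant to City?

Augment Plant→Bus1→Sub2→City: bottleneck 5, flow now 5.
Augment Plant→Bus2→Sub2→City: bottleneck 1, flow now 6.
Augment Plant→Bus2→Bus3→City: bottleneck 9, flow now 15.
No augmenting path remains; maximum flow = 15.
In the residual graph, reachable from Plant: {Plant, Bus1, Bus2, Sub2}.
Min-cut edges: Bus2→Bus3 (9), Sub2→City (6); capacity 9 + 6 = 15.
This cut is saturated, so no flow can exceed 15.

15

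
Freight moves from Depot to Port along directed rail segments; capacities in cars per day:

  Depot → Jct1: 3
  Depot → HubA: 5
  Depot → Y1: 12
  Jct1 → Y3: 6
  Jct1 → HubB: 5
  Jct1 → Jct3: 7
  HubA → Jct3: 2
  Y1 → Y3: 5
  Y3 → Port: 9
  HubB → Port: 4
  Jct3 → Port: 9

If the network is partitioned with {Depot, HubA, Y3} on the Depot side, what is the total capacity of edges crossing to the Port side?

26

Edges leaving {Depot, HubA, Y3}: Depot→Jct1 (3), Depot→Y1 (12), HubA→Jct3 (2), Y3→Port (9).
Cut capacity = 3 + 12 + 2 + 9 = 26.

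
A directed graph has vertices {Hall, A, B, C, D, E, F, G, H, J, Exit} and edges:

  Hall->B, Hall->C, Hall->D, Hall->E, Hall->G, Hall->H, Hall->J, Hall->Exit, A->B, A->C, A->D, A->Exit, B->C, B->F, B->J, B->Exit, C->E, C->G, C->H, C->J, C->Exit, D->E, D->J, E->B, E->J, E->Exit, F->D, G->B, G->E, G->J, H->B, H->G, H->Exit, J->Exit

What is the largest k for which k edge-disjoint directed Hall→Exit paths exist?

6

Assign every edge capacity 1; by Menger, the answer equals the max flow.
Path Hall→Exit (+1); total 1.
Path Hall→B→Exit (+1); total 2.
Path Hall→C→Exit (+1); total 3.
Path Hall→E→Exit (+1); total 4.
Path Hall→H→Exit (+1); total 5.
Path Hall→J→Exit (+1); total 6.
No residual Hall→Exit path; max flow = 6.
Certifying cut of size 6: {B→Exit, C→Exit, E→Exit, H→Exit, Hall→Exit, J→Exit}.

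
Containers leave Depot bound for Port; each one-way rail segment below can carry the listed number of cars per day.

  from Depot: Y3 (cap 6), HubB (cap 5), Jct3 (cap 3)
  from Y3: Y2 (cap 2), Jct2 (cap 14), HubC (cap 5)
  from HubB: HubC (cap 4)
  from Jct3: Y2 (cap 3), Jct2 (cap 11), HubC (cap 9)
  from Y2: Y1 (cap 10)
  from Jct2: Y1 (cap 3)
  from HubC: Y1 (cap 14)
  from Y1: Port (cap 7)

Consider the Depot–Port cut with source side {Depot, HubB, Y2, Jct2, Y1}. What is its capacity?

Edges leaving {Depot, HubB, Y2, Jct2, Y1}: Depot→Y3 (6), Depot→Jct3 (3), HubB→HubC (4), Y1→Port (7).
Cut capacity = 6 + 3 + 4 + 7 = 20.

20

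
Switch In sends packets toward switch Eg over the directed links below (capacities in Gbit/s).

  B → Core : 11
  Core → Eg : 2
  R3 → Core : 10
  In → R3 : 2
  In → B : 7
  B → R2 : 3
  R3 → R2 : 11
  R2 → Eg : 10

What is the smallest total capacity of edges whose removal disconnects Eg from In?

7

Augment In→B→R2→Eg: bottleneck 3, flow now 3.
Augment In→B→Core→Eg: bottleneck 2, flow now 5.
Augment In→R3→R2→Eg: bottleneck 2, flow now 7.
No augmenting path remains; maximum flow = 7.
By max-flow min-cut, the minimum cut capacity equals the max flow.
In the residual graph, reachable from In: {In, B, Core}.
Min-cut edges: In→R3 (2), B→R2 (3), Core→Eg (2); capacity 2 + 3 + 2 = 7.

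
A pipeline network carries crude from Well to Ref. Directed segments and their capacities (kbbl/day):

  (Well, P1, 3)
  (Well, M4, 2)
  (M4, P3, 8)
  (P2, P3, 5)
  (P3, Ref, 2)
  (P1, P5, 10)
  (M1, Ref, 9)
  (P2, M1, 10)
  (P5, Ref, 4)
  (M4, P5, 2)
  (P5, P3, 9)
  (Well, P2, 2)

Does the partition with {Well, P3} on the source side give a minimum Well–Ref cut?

Given cut capacity: 2 + 2 + 3 + 2 = 9.
Augment Well→P2→P3→Ref: bottleneck 2, flow now 2.
Augment Well→M4→P5→Ref: bottleneck 2, flow now 4.
Augment Well→P1→P5→Ref: bottleneck 2, flow now 6.
Augment Well→P1→P5→P3→P2→M1→Ref: bottleneck 1, flow now 7. (uses reverse residual edge)
No augmenting path remains; maximum flow = 7.
In the residual graph, reachable from Well: {Well}.
Min-cut edges: Well→P2 (2), Well→M4 (2), Well→P1 (3); capacity 2 + 2 + 3 = 7.
Cut capacity 9 exceeds the max flow 7, so it is not minimum.

No — its capacity is 9, but the minimum cut has capacity 7.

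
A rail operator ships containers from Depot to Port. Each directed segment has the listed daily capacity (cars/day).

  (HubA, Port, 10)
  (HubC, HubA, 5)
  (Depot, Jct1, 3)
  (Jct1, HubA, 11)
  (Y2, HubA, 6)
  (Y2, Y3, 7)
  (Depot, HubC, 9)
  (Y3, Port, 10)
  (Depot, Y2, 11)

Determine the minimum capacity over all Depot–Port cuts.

17

Augment Depot→HubC→HubA→Port: bottleneck 5, flow now 5.
Augment Depot→Y2→Y3→Port: bottleneck 7, flow now 12.
Augment Depot→Y2→HubA→Port: bottleneck 4, flow now 16.
Augment Depot→Jct1→HubA→Port: bottleneck 1, flow now 17.
No augmenting path remains; maximum flow = 17.
By max-flow min-cut, the minimum cut capacity equals the max flow.
In the residual graph, reachable from Depot: {Depot, HubC, Y2, Jct1, HubA}.
Min-cut edges: Y2→Y3 (7), HubA→Port (10); capacity 7 + 10 = 17.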